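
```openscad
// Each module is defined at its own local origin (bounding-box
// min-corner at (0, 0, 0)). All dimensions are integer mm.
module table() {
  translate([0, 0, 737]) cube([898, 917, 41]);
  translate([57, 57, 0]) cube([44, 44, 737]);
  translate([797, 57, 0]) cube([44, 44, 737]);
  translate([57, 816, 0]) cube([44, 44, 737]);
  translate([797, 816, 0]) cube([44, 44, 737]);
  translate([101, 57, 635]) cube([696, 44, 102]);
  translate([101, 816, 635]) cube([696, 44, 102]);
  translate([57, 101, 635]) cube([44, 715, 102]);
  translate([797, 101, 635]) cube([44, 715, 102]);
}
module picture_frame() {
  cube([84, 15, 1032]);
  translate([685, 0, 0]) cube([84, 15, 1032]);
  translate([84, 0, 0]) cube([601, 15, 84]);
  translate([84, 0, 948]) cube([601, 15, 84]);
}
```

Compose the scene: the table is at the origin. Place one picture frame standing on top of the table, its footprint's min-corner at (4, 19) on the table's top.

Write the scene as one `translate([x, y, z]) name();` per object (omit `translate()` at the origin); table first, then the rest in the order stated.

table();
translate([4, 19, 778]) picture_frame();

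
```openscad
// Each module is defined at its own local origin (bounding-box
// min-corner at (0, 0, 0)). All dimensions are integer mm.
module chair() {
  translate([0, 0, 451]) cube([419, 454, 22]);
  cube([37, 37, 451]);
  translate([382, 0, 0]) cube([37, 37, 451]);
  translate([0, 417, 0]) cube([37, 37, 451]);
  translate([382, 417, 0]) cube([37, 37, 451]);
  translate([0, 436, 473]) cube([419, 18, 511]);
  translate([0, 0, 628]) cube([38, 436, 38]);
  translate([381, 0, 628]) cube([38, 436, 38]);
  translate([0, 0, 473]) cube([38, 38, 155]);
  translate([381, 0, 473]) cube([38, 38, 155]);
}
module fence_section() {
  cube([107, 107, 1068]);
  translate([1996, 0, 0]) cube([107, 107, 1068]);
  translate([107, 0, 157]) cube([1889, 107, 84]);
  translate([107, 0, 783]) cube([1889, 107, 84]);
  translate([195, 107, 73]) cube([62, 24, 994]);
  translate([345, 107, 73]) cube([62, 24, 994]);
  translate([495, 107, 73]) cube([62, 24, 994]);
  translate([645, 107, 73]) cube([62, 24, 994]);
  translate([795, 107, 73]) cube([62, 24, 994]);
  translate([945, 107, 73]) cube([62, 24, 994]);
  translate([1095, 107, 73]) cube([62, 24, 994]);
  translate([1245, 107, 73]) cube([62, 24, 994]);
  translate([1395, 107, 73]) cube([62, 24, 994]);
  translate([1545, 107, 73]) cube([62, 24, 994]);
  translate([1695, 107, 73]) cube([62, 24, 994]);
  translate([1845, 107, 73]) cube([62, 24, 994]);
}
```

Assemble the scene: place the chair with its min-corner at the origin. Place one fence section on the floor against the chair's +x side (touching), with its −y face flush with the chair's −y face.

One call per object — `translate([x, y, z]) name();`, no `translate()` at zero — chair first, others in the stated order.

chair();
translate([419, 0, 0]) fence_section();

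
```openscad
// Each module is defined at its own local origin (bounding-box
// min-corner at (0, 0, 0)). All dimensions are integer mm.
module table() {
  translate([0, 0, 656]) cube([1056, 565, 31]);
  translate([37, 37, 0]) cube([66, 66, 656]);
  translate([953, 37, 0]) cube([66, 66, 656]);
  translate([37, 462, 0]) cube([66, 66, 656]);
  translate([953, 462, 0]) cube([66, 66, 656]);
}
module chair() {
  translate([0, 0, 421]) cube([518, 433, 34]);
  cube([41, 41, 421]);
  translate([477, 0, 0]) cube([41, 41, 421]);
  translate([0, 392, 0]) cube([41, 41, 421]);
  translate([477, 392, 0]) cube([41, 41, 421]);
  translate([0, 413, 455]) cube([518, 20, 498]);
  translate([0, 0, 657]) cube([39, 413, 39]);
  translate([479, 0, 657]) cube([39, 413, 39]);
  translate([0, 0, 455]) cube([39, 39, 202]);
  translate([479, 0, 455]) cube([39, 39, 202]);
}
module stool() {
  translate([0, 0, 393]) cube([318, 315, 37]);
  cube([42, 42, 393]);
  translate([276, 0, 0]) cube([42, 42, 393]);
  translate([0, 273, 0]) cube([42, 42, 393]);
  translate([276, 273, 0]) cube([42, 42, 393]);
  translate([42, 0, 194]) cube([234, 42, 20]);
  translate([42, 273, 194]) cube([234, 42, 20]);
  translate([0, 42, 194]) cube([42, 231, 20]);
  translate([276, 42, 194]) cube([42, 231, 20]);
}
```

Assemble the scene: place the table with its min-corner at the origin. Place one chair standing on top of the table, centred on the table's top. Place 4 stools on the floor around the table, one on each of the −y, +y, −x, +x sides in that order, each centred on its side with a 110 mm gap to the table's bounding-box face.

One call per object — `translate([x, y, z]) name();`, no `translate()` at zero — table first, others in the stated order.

table();
translate([269, 66, 687]) chair();
translate([369, -425, 0]) stool();
translate([369, 675, 0]) stool();
translate([-428, 125, 0]) stool();
translate([1166, 125, 0]) stool();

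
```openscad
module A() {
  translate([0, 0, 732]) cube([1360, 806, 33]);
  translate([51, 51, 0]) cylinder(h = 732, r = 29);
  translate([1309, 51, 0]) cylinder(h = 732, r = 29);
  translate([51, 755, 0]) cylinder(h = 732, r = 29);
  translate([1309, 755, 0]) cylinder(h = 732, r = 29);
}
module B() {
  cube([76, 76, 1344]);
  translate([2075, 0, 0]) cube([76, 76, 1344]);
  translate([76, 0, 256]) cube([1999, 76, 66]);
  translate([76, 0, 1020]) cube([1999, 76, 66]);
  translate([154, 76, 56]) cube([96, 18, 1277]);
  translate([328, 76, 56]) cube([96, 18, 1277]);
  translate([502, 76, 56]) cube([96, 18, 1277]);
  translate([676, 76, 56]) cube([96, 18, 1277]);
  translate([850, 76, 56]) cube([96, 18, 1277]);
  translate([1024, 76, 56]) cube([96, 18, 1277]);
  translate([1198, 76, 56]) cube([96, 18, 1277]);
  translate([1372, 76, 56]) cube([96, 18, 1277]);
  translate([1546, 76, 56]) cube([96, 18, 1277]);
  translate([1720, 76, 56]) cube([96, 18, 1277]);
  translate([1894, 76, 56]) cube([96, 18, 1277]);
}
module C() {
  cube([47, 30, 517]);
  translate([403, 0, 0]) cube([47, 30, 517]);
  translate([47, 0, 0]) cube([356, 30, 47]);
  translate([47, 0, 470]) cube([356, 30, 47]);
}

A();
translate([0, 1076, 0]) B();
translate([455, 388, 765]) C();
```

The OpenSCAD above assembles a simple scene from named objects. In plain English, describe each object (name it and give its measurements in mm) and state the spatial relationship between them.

A is a table with a 1360×806 mm rectangular top, 33 mm thick, top surface at z = 765 mm, supported by four round legs of 58 mm diameter, each leg's bounding box inset 22 mm from the nearest pair of top edges, running from the floor.

B is a fence section. Two 76×76 mm posts, 1344 mm tall, stand on the floor with a clear span of 1999 mm between their inner faces. Two horizontal rails of 76×66 mm section span the gap between the posts with their undersides at z = 256 mm and z = 1020 mm, flush with the posts' −y face. 11 pickets, each 96 mm wide, 18 mm thick and 1277 mm tall, are fixed to the +y face of the rails with their bottoms at z = 56 mm, evenly spaced across the span with equal gaps (rounded down to the nearest mm) at the −x end and between each pair — any rounding remainder accumulates at the +x end.

C is a rectangular picture frame lying in the x–z plane (depth along y). The opening is 356 mm wide (x) by 423 mm tall (z), surrounded by a border 47 mm wide on all four sides. The frame is 30 mm deep and is made of two full-height vertical stiles with two horizontal rails fitted between them.

The fence section is on the floor beside the table on its +y side. The picture frame is on top of the table, centred.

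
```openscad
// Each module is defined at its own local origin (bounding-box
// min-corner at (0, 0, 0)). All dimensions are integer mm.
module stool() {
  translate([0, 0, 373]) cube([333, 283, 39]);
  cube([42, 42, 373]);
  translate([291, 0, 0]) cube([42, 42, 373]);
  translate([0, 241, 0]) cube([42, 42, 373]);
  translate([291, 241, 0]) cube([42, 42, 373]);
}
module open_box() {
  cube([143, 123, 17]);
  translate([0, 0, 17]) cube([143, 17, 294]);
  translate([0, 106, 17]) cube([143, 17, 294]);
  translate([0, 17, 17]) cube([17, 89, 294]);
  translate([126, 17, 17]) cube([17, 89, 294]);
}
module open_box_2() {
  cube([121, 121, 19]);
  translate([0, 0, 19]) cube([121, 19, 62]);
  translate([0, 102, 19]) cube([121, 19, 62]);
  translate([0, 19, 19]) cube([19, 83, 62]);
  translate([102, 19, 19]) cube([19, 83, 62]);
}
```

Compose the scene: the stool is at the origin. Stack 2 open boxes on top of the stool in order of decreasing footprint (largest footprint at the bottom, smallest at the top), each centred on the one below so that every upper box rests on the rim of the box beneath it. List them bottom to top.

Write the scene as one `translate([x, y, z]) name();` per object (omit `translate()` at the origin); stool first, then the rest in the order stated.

stool();
translate([95, 80, 412]) open_box();
translate([106, 81, 723]) open_box_2();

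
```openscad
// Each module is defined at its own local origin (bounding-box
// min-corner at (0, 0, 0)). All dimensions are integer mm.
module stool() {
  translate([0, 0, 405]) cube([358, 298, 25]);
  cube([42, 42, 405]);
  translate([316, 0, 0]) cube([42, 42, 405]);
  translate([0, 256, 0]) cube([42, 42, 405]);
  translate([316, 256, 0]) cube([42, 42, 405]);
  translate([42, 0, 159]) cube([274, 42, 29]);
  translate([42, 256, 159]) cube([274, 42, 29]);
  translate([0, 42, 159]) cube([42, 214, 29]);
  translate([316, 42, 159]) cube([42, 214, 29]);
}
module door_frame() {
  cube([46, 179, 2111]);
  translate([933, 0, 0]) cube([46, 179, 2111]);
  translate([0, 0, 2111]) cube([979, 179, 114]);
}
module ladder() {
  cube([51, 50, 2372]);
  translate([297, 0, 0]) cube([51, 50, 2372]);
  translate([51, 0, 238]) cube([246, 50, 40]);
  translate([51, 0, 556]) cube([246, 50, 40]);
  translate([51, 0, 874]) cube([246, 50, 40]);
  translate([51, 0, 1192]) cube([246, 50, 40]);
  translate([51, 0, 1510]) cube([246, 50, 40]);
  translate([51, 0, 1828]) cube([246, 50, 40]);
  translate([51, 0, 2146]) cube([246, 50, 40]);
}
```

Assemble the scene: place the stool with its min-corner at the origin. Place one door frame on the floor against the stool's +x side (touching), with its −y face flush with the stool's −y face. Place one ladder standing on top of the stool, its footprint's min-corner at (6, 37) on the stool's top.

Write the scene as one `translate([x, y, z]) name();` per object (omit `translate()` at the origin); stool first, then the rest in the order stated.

stool();
translate([358, 0, 0]) door_frame();
translate([6, 37, 430]) ladder();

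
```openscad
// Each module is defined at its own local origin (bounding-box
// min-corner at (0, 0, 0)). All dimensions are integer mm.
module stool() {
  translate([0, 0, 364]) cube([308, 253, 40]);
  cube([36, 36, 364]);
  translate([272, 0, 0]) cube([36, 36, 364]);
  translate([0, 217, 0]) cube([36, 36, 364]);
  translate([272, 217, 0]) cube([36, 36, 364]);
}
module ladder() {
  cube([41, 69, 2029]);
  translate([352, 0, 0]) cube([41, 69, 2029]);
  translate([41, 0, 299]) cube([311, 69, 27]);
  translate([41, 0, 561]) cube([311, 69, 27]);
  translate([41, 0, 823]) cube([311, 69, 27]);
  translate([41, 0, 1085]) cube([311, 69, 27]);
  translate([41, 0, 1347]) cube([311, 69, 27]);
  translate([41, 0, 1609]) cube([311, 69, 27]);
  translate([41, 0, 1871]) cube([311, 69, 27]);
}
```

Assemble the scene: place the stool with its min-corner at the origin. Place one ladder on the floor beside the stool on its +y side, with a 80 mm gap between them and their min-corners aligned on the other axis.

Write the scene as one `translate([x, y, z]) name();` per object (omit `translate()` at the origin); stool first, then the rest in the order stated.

stool();
translate([0, 333, 0]) ladder();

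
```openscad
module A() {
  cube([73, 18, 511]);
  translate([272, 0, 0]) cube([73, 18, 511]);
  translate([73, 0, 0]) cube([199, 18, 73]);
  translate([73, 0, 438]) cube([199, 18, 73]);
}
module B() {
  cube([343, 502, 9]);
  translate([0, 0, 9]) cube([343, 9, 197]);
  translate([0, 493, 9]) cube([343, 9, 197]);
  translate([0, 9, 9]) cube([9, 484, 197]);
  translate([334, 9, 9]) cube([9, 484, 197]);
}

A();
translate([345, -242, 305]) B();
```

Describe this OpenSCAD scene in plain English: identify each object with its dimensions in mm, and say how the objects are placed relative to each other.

A is a picture frame with a 199×365 mm rectangular opening (x by z) and a uniform 73 mm border on every side. Frame depth is 18 mm along y. It is built from two vertical stiles running the full outside height and two horizontal rails spanning the gap between the stiles.

B is an open storage box with external size 343×502×206 mm and wall thickness 9 mm (the base is also 9 mm thick). The base covers the whole footprint; the four walls stand on the base, with the y-facing walls full-width and the x-facing walls fitting between their inner faces.

The open box is beside the picture frame with their tops flush at z = 511.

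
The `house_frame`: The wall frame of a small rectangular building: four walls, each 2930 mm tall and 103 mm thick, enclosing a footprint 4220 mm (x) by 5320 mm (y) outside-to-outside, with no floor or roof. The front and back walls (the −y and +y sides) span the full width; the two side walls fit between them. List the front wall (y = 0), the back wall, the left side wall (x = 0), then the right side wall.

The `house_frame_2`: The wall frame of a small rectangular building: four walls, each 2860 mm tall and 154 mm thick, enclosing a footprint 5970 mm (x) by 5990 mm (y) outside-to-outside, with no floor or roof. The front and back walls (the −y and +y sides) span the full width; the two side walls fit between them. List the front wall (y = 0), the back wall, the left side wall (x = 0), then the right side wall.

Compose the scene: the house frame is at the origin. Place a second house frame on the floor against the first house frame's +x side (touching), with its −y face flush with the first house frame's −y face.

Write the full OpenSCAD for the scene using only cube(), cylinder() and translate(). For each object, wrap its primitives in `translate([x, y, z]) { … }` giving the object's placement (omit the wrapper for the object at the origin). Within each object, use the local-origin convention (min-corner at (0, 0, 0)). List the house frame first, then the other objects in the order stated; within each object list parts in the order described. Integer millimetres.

cube([4220, 103, 2930]);
translate([0, 5217, 0]) cube([4220, 103, 2930]);
translate([0, 103, 0]) cube([103, 5114, 2930]);
translate([4117, 103, 0]) cube([103, 5114, 2930]);
translate([4220, 0, 0]) {
  cube([5970, 154, 2860]);
  translate([0, 5836, 0]) cube([5970, 154, 2860]);
  translate([0, 154, 0]) cube([154, 5682, 2860]);
  translate([5816, 154, 0]) cube([154, 5682, 2860]);
}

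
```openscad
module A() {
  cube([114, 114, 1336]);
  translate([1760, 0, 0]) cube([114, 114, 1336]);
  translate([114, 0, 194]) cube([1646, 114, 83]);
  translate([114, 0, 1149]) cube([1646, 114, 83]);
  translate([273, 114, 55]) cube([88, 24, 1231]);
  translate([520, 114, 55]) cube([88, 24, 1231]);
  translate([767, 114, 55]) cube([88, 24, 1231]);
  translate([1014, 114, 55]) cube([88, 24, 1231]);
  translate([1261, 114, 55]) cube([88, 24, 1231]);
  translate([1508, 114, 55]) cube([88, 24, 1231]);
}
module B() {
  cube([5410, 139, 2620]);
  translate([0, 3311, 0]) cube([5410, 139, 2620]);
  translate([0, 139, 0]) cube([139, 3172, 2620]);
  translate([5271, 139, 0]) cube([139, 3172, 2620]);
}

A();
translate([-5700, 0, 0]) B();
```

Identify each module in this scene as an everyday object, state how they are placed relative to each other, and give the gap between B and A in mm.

A is a fence section. B is a house frame. The house frame is on the floor beside the fence section on its −x side. The gap between the house frame and the fence section is 290 mm.

The house frame's nearest face is 290 mm from the fence section's −x face.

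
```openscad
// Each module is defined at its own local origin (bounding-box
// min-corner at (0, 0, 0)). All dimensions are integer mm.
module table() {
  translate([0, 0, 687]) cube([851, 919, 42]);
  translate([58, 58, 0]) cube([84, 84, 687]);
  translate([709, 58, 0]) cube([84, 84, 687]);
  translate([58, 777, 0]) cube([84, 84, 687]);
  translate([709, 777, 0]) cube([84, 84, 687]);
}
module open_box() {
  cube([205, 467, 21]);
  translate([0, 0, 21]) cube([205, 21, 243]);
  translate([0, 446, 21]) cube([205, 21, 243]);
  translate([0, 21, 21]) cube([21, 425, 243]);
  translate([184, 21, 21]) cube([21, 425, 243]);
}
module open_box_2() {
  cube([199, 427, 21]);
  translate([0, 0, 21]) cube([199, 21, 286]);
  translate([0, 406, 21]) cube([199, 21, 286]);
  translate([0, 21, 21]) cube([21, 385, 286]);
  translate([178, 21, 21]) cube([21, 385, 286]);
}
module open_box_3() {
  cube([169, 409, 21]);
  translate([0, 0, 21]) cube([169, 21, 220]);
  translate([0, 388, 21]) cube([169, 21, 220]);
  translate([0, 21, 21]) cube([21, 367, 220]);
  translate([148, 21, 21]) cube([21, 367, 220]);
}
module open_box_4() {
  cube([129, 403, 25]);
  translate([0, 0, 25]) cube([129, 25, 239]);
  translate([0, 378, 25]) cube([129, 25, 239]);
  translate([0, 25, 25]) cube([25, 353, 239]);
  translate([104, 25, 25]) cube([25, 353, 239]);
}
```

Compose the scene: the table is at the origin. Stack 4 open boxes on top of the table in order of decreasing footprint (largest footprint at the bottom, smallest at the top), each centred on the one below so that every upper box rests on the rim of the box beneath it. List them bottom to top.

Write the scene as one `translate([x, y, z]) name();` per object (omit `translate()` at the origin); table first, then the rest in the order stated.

table();
translate([323, 226, 729]) open_box();
translate([326, 246, 993]) open_box_2();
translate([341, 255, 1300]) open_box_3();
translate([361, 258, 1541]) open_box_4();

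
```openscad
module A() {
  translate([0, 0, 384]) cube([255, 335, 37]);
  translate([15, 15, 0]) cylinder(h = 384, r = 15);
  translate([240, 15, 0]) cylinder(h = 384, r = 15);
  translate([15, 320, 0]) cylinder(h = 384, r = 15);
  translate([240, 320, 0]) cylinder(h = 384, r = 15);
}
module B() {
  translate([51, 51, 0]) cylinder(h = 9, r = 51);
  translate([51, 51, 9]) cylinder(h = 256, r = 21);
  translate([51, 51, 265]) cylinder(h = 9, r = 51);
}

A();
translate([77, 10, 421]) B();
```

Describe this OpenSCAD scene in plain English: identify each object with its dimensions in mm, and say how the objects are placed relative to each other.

A is a four-legged stool. The seat is 255×335 mm, 37 mm thick, top at z = 421 mm. It stands on four round legs, each 30 mm in diameter, from z = 0 to the seat underside, each leg's axis is inset half a diameter from the nearest pair of seat edges (so the leg's bounding box is flush with the corner).

B is a spool: two coaxial disc flanges of radius 51 mm and thickness 9 mm, joined by a core cylinder of radius 21 mm and height 256 mm. The lower flange rests on z = 0 and the three cylinders share a vertical axis.

The spool is on top of the stool.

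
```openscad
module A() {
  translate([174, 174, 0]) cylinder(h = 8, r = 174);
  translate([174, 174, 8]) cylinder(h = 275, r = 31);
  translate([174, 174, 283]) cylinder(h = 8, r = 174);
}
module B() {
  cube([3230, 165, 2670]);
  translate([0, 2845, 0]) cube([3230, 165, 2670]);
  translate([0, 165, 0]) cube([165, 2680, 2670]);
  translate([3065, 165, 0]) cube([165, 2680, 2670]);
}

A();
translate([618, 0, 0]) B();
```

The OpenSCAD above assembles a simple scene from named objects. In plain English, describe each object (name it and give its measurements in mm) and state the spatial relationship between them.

A is a spool: two coaxial disc flanges of radius 174 mm and thickness 8 mm, joined by a core cylinder of radius 31 mm and height 275 mm. The lower flange rests on z = 0 and the three cylinders share a vertical axis.

B is the wall frame of a small rectangular building: four walls, each 2670 mm tall and 165 mm thick, enclosing a footprint 3230 mm (x) by 3010 mm (y) outside-to-outside, with no floor or roof. The front and back walls (the −y and +y sides) span the full width; the two side walls fit between them.

The house frame is on the floor beside the spool on its +x side.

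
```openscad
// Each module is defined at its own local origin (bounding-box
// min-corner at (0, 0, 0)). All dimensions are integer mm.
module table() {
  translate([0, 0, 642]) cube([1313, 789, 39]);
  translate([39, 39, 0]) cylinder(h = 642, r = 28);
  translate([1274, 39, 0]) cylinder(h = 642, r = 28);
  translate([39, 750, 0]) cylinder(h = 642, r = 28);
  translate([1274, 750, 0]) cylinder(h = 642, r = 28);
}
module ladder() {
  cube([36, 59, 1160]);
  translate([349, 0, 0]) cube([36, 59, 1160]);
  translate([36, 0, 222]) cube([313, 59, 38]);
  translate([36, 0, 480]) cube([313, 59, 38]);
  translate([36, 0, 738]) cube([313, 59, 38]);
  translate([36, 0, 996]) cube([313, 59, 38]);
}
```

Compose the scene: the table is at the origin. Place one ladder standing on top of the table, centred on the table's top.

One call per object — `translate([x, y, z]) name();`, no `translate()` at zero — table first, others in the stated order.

table();
translate([464, 365, 681]) ladder();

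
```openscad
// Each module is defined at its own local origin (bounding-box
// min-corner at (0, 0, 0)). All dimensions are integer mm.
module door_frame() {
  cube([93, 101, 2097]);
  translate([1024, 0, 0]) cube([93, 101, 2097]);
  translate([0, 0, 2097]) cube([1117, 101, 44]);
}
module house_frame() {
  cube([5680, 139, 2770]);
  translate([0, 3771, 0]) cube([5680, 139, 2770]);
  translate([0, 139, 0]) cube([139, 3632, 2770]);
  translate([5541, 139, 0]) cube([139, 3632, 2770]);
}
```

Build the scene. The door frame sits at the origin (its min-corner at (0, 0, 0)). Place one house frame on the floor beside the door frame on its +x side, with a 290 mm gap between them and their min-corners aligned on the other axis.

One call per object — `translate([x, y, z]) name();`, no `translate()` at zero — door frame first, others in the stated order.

door_frame();
translate([1407, 0, 0]) house_frame();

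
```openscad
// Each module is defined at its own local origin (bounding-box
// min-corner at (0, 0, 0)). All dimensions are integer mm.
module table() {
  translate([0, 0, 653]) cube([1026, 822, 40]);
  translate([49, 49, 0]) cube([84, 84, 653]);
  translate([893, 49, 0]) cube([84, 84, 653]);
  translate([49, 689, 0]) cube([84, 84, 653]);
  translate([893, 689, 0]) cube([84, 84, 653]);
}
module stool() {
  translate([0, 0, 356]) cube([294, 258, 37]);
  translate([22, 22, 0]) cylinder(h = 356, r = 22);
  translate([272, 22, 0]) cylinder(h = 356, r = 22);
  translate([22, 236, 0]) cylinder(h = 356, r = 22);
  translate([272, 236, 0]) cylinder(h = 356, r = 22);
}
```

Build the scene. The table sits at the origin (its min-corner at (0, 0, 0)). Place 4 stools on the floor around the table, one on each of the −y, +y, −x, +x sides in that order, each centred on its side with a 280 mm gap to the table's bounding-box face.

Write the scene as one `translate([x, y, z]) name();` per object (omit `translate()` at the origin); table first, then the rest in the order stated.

table();
translate([366, -538, 0]) stool();
translate([366, 1102, 0]) stool();
translate([-574, 282, 0]) stool();
translate([1306, 282, 0]) stool();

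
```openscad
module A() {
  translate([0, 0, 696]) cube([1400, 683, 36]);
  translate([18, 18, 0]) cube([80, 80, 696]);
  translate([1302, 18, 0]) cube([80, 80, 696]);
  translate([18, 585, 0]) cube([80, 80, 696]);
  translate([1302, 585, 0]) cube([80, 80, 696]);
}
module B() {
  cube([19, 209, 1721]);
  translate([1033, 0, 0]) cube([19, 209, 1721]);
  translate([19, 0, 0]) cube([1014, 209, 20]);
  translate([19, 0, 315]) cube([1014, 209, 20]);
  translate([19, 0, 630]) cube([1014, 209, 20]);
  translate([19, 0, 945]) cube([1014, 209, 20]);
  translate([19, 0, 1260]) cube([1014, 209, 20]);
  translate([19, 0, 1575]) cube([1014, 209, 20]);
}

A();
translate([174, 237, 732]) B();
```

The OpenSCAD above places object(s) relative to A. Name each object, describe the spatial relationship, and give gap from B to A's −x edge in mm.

The bookshelf's min-x is at 174; the table's min-x is 0; gap = 174 mm.

A is a table. B is a bookshelf. The bookshelf is on top of the table, centred. The gap from the bookshelf to the table's −x edge is 174 mm.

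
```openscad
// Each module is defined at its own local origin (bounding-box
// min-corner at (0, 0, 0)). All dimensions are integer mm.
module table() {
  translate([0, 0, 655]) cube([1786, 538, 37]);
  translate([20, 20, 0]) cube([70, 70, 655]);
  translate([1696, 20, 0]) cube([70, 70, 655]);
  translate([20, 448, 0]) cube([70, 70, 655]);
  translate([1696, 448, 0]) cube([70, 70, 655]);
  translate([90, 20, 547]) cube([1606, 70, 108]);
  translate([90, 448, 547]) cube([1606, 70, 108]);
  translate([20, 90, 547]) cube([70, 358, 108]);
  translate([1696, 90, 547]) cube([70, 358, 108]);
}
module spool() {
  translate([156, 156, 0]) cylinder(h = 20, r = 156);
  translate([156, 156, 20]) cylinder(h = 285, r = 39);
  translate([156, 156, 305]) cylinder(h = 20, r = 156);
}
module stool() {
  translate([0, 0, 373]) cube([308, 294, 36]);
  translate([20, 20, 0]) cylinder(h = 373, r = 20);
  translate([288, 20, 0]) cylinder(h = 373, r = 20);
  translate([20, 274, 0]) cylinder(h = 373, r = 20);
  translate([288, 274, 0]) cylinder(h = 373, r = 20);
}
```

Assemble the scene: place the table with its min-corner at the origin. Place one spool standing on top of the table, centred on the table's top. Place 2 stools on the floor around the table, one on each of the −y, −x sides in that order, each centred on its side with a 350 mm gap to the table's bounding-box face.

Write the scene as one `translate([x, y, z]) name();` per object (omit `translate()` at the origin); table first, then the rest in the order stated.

table();
translate([737, 113, 692]) spool();
translate([739, -644, 0]) stool();
translate([-658, 122, 0]) stool();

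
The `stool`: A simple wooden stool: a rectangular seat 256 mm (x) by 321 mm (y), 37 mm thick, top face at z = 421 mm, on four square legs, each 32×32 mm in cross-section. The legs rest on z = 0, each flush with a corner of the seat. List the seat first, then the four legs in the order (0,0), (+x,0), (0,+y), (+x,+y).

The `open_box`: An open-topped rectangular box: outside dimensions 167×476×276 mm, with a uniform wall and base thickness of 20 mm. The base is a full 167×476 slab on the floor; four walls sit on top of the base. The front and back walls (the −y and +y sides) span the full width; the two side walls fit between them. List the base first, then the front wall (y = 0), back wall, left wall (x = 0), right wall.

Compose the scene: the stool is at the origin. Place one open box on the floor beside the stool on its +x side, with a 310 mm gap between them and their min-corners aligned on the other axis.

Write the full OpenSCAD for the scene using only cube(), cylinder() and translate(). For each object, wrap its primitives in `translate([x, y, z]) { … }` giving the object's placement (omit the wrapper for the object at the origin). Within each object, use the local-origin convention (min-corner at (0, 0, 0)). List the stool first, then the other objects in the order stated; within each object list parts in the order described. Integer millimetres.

translate([0, 0, 384]) cube([256, 321, 37]);
cube([32, 32, 384]);
translate([224, 0, 0]) cube([32, 32, 384]);
translate([0, 289, 0]) cube([32, 32, 384]);
translate([224, 289, 0]) cube([32, 32, 384]);
translate([566, 0, 0]) {
  cube([167, 476, 20]);
  translate([0, 0, 20]) cube([167, 20, 256]);
  translate([0, 456, 20]) cube([167, 20, 256]);
  translate([0, 20, 20]) cube([20, 436, 256]);
  translate([147, 20, 20]) cube([20, 436, 256]);
}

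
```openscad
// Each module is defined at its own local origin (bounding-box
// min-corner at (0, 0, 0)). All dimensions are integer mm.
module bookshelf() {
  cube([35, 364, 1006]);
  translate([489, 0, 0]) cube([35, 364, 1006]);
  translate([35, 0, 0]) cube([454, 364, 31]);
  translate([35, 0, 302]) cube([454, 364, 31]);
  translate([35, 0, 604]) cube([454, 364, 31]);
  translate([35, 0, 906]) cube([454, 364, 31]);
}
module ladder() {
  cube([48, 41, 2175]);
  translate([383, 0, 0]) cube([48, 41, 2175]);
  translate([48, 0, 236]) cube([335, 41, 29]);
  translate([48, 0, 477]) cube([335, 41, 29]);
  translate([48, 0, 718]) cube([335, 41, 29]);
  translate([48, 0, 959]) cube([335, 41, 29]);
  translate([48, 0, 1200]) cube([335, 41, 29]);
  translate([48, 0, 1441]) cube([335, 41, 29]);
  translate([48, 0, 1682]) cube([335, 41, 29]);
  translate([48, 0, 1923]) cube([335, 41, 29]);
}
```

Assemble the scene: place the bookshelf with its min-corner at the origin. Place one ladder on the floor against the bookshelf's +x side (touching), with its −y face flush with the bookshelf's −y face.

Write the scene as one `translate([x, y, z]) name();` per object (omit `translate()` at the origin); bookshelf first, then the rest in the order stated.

bookshelf();
translate([524, 0, 0]) ladder();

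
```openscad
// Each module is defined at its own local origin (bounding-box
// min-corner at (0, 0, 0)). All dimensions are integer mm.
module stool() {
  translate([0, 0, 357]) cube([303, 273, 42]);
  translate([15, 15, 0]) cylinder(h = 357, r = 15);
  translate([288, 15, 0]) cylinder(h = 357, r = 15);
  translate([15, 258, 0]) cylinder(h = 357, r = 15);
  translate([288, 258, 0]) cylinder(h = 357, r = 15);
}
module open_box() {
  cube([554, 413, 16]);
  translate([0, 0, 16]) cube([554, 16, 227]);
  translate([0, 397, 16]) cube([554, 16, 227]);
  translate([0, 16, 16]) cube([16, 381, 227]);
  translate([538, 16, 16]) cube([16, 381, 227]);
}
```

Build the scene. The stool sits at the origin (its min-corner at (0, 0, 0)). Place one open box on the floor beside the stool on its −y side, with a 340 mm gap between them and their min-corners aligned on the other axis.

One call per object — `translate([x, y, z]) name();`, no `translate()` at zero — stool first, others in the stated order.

stool();
translate([0, -753, 0]) open_box();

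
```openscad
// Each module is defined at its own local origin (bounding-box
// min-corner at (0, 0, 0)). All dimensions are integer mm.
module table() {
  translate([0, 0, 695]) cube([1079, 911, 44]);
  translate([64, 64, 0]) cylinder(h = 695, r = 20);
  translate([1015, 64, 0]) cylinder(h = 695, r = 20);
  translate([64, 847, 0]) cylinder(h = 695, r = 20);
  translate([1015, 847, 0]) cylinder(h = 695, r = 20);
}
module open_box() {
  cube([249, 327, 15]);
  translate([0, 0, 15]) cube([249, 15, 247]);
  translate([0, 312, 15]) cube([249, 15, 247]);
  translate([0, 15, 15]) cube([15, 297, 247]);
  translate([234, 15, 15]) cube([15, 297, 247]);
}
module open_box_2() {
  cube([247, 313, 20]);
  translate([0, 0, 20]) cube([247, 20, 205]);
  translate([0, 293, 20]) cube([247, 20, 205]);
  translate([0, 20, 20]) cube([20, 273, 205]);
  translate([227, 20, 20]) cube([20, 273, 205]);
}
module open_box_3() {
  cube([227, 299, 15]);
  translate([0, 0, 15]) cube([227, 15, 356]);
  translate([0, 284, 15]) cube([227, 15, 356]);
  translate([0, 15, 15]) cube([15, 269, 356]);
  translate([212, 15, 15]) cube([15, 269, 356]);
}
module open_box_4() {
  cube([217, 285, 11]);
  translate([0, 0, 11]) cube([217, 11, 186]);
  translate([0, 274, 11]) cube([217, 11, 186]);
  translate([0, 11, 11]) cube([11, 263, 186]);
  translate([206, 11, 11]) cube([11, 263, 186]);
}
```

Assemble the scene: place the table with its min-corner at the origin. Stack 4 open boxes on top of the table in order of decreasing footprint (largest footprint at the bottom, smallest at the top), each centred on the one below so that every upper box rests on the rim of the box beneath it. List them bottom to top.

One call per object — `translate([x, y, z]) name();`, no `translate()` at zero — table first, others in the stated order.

table();
translate([415, 292, 739]) open_box();
translate([416, 299, 1001]) open_box_2();
translate([426, 306, 1226]) open_box_3();
translate([431, 313, 1597]) open_box_4();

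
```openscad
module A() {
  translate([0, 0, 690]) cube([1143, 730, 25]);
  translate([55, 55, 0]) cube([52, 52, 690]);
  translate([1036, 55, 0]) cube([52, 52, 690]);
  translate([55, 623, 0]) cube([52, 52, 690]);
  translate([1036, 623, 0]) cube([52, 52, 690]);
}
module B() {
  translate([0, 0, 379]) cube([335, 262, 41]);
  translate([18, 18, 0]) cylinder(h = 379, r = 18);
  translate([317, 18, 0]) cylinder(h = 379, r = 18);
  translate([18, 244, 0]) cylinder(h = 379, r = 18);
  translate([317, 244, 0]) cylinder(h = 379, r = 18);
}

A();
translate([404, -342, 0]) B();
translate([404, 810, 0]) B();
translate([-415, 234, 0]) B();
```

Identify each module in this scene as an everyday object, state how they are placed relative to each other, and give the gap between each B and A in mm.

A is a table. B is a stool. Three stools sit around the table at the −y, +y, −x sides. The gap between each stool and the table is 80 mm.

Each stool's nearest face is 80 mm from the table's bounding box.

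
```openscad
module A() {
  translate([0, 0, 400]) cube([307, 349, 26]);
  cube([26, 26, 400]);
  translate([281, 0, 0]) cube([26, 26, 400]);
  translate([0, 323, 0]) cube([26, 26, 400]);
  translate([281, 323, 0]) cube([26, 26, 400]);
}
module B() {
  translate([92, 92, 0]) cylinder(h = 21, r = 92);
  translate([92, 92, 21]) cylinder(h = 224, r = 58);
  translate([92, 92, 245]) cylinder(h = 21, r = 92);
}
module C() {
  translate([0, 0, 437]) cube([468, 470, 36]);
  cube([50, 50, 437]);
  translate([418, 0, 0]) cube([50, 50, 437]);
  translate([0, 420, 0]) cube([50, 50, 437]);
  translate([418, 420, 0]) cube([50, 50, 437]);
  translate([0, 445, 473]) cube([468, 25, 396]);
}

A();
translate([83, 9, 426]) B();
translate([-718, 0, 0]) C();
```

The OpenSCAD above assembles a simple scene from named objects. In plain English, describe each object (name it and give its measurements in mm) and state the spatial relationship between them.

A is a simple wooden stool: a rectangular seat 307 mm (x) by 349 mm (y), 26 mm thick, top face at z = 426 mm, on four square legs, each 26×26 mm in cross-section. The legs rest on z = 0, each flush with a corner of the seat.

B is a spool: two coaxial disc flanges of radius 92 mm and thickness 21 mm, joined by a core cylinder of radius 58 mm and height 224 mm. The lower flange rests on z = 0 and the three cylinders share a vertical axis.

C is a chair. The seat is a 468×470×36 mm slab with its top at z = 473 mm, on four 50×50 mm corner legs (flush with the seat edges, standing on z = 0). A flat backrest 25 mm thick, 396 mm tall, spans the full seat width and rises from the seat top along its +y edge, rear face flush with the rear of the seat.

The spool is on top of the stool. The chair is on the floor beside the stool on its −x side.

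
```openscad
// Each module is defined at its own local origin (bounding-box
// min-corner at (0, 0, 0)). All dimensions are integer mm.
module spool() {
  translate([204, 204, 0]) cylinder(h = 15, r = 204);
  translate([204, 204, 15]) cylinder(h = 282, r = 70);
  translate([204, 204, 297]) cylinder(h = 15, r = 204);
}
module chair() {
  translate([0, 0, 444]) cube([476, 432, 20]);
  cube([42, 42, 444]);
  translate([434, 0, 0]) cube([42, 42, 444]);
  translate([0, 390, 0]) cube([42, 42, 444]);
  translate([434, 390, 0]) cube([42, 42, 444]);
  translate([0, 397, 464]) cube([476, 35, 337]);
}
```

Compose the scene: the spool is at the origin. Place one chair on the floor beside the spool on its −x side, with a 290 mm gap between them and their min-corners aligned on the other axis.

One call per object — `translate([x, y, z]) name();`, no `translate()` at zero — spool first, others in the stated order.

spool();
translate([-766, 0, 0]) chair();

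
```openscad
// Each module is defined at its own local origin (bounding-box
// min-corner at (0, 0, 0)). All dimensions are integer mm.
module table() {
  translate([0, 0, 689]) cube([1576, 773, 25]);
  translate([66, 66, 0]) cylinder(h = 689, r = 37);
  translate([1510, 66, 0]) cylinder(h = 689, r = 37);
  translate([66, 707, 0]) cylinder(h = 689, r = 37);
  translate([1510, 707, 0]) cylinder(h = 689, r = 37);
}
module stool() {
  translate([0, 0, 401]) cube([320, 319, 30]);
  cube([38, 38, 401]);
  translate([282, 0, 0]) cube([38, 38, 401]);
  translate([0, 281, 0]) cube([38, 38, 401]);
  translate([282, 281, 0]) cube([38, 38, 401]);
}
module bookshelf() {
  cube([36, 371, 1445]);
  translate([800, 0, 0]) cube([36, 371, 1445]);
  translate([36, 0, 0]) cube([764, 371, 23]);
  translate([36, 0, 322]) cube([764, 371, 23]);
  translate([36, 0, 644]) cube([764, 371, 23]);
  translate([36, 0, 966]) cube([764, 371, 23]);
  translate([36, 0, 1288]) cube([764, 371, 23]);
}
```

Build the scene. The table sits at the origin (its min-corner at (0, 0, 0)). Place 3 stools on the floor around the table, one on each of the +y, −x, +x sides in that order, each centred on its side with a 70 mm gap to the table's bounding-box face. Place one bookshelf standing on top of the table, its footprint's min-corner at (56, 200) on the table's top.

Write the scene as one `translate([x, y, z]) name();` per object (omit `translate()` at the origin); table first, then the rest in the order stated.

table();
translate([628, 843, 0]) stool();
translate([-390, 227, 0]) stool();
translate([1646, 227, 0]) stool();
translate([56, 200, 714]) bookshelf();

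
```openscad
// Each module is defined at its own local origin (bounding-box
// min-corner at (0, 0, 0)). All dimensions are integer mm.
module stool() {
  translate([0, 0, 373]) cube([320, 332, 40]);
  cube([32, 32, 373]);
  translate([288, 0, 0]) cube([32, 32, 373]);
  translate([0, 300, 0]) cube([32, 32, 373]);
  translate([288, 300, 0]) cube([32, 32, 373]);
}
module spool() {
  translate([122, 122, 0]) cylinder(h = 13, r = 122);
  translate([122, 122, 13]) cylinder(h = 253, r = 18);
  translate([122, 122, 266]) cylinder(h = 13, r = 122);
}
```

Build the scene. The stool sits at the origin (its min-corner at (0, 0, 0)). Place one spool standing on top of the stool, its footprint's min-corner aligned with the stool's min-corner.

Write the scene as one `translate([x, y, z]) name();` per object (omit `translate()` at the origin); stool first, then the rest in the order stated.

stool();
translate([0, 0, 413]) spool();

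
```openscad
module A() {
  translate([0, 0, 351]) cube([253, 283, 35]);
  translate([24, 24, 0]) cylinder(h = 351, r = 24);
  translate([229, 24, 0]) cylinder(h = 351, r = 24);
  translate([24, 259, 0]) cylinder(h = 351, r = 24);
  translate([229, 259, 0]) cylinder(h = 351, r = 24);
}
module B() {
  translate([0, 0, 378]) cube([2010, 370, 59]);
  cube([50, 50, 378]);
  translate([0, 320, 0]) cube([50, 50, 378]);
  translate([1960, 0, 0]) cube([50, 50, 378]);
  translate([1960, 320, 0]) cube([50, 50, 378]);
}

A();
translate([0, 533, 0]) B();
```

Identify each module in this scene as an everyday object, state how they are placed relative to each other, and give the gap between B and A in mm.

The bench's nearest face is 250 mm from the stool's +y face.

A is a stool. B is a bench. The bench is on the floor beside the stool on its +y side. The gap between the bench and the stool is 250 mm.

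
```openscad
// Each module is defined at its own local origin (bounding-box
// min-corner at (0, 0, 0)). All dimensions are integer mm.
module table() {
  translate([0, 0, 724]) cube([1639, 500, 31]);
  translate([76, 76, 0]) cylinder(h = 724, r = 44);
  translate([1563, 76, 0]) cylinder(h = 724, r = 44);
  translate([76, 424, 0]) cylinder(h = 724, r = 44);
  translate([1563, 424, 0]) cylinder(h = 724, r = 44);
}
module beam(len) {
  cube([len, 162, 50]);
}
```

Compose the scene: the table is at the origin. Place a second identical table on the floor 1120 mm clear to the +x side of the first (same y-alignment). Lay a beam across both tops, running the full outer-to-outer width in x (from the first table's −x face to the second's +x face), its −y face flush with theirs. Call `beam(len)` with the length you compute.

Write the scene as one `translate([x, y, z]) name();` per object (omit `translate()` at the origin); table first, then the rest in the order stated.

table();
translate([2759, 0, 0]) table();
translate([0, 0, 755]) beam(4398);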